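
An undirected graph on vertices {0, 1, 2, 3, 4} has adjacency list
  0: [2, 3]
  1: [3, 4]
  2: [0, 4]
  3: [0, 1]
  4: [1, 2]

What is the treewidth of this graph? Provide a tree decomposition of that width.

Treewidth 2.
Bags: B1 = {1, 2, 4}  B2 = {0, 1, 2}  B3 = {0, 1, 3}
Tree: B1–B2, B2–B3

The largest bag has 3 vertices, giving width 2; this decomposition certifies tw(G) ≤ 2. The edges 1–4–2–0–3–1 form a cycle, so G is not a tree and its treewidth is at least 2. The upper and lower bounds meet at 2, so that is the treewidth.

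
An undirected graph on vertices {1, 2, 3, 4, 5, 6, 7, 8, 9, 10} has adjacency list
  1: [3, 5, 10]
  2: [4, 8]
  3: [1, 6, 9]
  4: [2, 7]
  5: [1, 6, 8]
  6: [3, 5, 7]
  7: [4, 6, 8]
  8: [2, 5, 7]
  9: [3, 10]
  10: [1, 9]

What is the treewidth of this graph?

A width-2 tree decomposition is:
Bags: B1 = {3, 9, 10}  B2 = {1, 3, 10}  B3 = {1, 3, 6}  B4 = {1, 5, 6}  B5 = {5, 6, 7}  B6 = {5, 7, 8}  B7 = {4, 7, 8}  B8 = {2, 4, 8}
Tree: B1–B2, B2–B3, B3–B4, B4–B5, B5–B6, B6–B7, B7–B8
The largest bag has 3 vertices, giving width 2; this decomposition certifies tw(G) ≤ 2. The edges 9–10–1–3–9 form a cycle, so G is not a tree and its treewidth is at least 2. Combining the bounds, tw(G) = 2.

2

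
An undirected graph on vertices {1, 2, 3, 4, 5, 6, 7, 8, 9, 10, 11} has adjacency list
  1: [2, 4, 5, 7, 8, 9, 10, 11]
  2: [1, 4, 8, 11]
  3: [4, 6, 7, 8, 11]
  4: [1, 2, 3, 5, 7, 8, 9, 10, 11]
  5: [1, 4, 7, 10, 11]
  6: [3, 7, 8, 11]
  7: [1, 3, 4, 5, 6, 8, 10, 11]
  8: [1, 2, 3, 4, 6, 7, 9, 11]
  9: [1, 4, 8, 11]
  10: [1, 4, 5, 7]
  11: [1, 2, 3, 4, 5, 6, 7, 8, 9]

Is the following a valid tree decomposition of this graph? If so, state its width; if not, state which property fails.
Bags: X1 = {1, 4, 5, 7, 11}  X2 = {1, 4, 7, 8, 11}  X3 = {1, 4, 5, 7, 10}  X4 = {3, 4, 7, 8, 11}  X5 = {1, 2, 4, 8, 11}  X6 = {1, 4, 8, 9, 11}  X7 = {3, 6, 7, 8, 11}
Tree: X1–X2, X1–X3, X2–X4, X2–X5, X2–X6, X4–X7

Vertex coverage: the bags together contain {1, 2, 3, 4, 5, 6, 7, 8, 9, 10, 11}, the full vertex set. Edge coverage: each edge of G has both endpoints in at least one bag. Running intersection: for every vertex, the bags containing it form a connected subtree. All three properties hold, so this is a valid tree decomposition of width max|bag| − 1 = 4, and hence tw(G) ≤ 4.

Yes; width 4.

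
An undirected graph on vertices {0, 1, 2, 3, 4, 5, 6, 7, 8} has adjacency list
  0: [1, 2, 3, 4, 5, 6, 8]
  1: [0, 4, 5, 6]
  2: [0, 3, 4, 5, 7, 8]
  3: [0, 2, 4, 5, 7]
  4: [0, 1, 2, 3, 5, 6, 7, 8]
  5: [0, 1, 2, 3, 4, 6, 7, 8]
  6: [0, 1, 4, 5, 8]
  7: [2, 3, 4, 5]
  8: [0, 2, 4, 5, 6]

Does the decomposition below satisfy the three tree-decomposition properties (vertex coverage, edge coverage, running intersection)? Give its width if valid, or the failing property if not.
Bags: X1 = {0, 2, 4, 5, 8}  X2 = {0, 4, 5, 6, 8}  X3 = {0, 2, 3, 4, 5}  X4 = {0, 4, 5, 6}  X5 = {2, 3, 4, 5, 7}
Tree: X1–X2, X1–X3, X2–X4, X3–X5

A tree decomposition must satisfy three properties: every vertex lies in some bag; for every edge, both endpoints lie together in some bag; and for every vertex, the bags containing it form a connected subtree. Here vertex 1 appears in no bag, so the decomposition is invalid.

No — vertex 1 appears in no bag.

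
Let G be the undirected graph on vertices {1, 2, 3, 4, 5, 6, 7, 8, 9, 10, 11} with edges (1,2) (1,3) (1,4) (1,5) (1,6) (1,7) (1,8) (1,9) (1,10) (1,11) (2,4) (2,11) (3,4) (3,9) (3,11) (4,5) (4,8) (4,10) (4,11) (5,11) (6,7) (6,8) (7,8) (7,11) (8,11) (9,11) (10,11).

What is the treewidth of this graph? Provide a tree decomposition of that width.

Treewidth 3.
Bags: B1 = {1, 4, 8, 11}  B2 = {1, 4, 10, 11}  B3 = {1, 3, 4, 11}  B4 = {1, 3, 9, 11}  B5 = {1, 7, 8, 11}  B6 = {1, 6, 7, 8}  B7 = {1, 2, 4, 11}  B8 = {1, 4, 5, 11}
Tree: B1–B2, B2–B3, B3–B4, B1–B5, B5–B6, B3–B7, B7–B8

The largest bag has 4 vertices, giving width 3; this decomposition certifies tw(G) ≤ 3. Conversely, {1, 3, 9, 11} is a clique of size 4, and the vertices of any clique must share a bag in every tree decomposition; so some bag has ≥ 4 vertices and tw(G) ≥ 3. Combining the bounds, tw(G) = 3.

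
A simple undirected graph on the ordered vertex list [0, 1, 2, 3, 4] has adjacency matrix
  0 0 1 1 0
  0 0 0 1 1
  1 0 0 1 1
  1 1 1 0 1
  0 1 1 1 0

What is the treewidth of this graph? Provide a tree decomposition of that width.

Every bag has size at most 3, so the width is 3 − 1 = 2 and tw(G) ≤ 2. For the lower bound, the 3 vertices {1, 3, 4} are pairwise adjacent, and any tree decomposition puts a clique entirely inside one bag — forcing width ≥ 2. The upper and lower bounds meet at 2, so that is the treewidth.

Treewidth 2.
One optimal decomposition is:
Bags: B1 = {2, 3, 4}  B2 = {1, 3, 4}  B3 = {0, 2, 3}
Tree: B1–B2, B1–B3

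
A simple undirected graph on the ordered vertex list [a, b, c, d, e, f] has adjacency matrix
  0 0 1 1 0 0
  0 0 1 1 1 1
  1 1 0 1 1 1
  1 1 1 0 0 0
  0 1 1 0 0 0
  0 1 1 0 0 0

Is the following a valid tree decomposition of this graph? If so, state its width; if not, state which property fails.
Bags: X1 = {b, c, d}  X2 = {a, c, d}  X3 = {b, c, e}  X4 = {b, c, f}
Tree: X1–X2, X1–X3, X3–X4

Vertex coverage: the bags together contain {a, b, c, d, e, f}, the full vertex set. Edge coverage: each edge of G has both endpoints in at least one bag. Running intersection: for every vertex, the bags containing it form a connected subtree. All three properties hold, so this is a valid tree decomposition of width max|bag| − 1 = 2, and hence tw(G) ≤ 2.

Yes; width 2.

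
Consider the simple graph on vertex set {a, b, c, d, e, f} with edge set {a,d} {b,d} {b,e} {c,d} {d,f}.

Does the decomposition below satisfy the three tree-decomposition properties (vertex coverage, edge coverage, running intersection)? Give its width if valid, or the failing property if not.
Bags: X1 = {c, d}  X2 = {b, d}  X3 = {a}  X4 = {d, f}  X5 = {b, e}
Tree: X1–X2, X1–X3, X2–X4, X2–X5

A tree decomposition must satisfy three properties: every vertex lies in some bag; for every edge, both endpoints lie together in some bag; and for every vertex, the bags containing it form a connected subtree. Here edge (d,a) lies in no bag, so the decomposition is invalid.

No — edge (d,a) lies in no bag.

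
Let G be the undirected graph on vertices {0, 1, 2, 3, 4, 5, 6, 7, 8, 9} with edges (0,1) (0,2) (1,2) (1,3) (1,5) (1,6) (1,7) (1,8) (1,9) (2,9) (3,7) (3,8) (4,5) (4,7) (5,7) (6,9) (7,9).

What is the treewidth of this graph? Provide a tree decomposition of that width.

Each bag holds 3 vertices, so the decomposition has width 2, which upper-bounds the treewidth. For the lower bound, the 3 vertices {0, 1, 2} are pairwise adjacent, and any tree decomposition puts a clique entirely inside one bag — forcing width ≥ 2. The upper and lower bounds meet at 2, so that is the treewidth.

Treewidth 2.
One optimal decomposition is:
Bags: B1 = {1, 7, 9}  B2 = {1, 6, 9}  B3 = {1, 2, 9}  B4 = {0, 1, 2}  B5 = {1, 5, 7}  B6 = {1, 3, 7}  B7 = {1, 3, 8}  B8 = {4, 5, 7}
Tree: B1–B2, B2–B3, B3–B4, B1–B5, B1–B6, B6–B7, B5–B8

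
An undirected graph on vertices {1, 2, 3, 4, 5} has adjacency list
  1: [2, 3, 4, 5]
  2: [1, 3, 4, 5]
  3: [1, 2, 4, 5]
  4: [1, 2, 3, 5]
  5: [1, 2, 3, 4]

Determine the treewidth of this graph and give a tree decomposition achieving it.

With just one bag of size 5, the width is 5 − 1 = 4, so tw(G) ≤ 4. For the lower bound, the 5 vertices {1, 2, 3, 4, 5} are pairwise adjacent, and any tree decomposition puts a clique entirely inside one bag — forcing width ≥ 4. Hence tw(G) = 4 exactly.

Treewidth 4.
One such decomposition:
Bags: B1 = {1, 2, 3, 4, 5}
Tree: (single bag)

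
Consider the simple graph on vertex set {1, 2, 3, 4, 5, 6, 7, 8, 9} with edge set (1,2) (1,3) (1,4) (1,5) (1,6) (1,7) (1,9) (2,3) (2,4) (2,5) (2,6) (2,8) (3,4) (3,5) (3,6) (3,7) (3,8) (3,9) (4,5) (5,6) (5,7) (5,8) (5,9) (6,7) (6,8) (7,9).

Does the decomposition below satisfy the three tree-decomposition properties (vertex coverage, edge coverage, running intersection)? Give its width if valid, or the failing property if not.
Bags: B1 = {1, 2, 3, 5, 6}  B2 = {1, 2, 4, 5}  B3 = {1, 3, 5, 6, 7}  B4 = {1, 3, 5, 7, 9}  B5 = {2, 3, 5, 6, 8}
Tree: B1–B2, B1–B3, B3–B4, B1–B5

A tree decomposition must satisfy three properties: every vertex lies in some bag; for every edge, both endpoints lie together in some bag; and for every vertex, the bags containing it form a connected subtree. Here edge (3,4) lies in no bag, so the decomposition is invalid.

No — edge (3,4) lies in no bag.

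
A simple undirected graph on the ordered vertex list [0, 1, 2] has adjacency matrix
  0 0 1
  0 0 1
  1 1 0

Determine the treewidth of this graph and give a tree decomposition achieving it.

Each bag holds 2 vertices, so the decomposition has width 1, which upper-bounds the treewidth. Any graph with an edge has treewidth ≥ 1, and G has the edge 2–1. Hence tw(G) = 1 exactly.

Treewidth 1.
One optimal decomposition is:
Bags: B1 = {1, 2}  B2 = {0, 2}
Tree: B1–B2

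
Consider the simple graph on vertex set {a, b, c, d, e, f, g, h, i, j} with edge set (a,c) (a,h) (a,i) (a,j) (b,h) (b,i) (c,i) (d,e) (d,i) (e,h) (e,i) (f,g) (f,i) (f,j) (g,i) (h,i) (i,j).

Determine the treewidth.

A width-2 tree decomposition is:
Bags: B1 = {a, h, i}  B2 = {a, i, j}  B3 = {f, i, j}  B4 = {e, h, i}  B5 = {f, g, i}  B6 = {a, c, i}  B7 = {d, e, i}  B8 = {b, h, i}
Tree: B1–B2, B2–B3, B1–B4, B3–B5, B2–B6, B4–B7, B4–B8
The largest bag has 3 vertices, giving width 2; this decomposition certifies tw(G) ≤ 2. For the lower bound, the 3 vertices {d, e, i} are pairwise adjacent, and any tree decomposition puts a clique entirely inside one bag — forcing width ≥ 2. Therefore the treewidth is 2.

2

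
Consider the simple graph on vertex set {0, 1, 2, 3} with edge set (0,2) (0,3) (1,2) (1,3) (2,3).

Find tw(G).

A width-2 tree decomposition is:
Bags: B1 = {1, 2, 3}  B2 = {0, 2, 3}
Tree: B1–B2
Each bag holds 3 vertices, so the decomposition has width 2, which upper-bounds the treewidth. On the other hand G contains the 3-clique {0, 2, 3}. A clique must lie in a single bag of any decomposition, so no decomposition can have width below 2. Combining the bounds, tw(G) = 2.

2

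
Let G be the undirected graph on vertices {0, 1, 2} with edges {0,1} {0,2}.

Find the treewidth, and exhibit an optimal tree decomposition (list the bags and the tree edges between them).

Treewidth 1.
One such decomposition:
Bags: B1 = {0, 2}  B2 = {0, 1}
Tree: B1–B2

Every bag has size at most 2, so the width is 2 − 1 = 1 and tw(G) ≤ 1. Since G has at least one edge (e.g. 2–0), it is not an edgeless graph, so tw(G) ≥ 1. The upper and lower bounds meet at 1, so that is the treewidth.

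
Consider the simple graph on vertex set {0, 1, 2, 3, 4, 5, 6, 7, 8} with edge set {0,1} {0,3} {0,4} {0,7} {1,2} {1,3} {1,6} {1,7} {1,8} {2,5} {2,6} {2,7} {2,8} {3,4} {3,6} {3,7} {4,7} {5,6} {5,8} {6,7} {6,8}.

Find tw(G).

3

A width-3 tree decomposition is:
Bags: B1 = {1, 2, 6, 7}  B2 = {1, 2, 6, 8}  B3 = {1, 3, 6, 7}  B4 = {2, 5, 6, 8}  B5 = {0, 1, 3, 7}  B6 = {0, 3, 4, 7}
Tree: B1–B2, B1–B3, B2–B4, B3–B5, B5–B6
Each bag holds 4 vertices, so the decomposition has width 3, which upper-bounds the treewidth. For the lower bound, the 4 vertices {0, 1, 3, 7} are pairwise adjacent, and any tree decomposition puts a clique entirely inside one bag — forcing width ≥ 3. Combining the bounds, tw(G) = 3.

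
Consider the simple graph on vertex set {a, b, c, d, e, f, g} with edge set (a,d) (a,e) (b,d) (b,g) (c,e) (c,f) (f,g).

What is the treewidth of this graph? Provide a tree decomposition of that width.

Treewidth 2.
One optimal decomposition is:
Bags: B1 = {a, c, e}  B2 = {a, c, d}  B3 = {b, c, d}  B4 = {b, c, g}  B5 = {c, f, g}
Tree: B1–B2, B2–B3, B3–B4, B4–B5

Every bag has size at most 3, so the width is 3 − 1 = 2 and tw(G) ≤ 2. The edges c–e–a–d–b–g–f–c form a cycle, so G is not a tree and its treewidth is at least 2. Hence tw(G) = 2 exactly.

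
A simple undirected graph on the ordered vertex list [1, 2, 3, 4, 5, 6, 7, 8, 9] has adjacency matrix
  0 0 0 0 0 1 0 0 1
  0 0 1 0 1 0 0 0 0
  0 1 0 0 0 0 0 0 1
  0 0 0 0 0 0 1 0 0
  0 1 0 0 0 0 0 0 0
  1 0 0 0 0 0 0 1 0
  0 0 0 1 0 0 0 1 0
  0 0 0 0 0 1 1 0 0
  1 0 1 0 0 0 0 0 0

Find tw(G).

A width-1 tree decomposition is:
Bags: B1 = {4, 7}  B2 = {7, 8}  B3 = {6, 8}  B4 = {1, 6}  B5 = {1, 9}  B6 = {3, 9}  B7 = {2, 3}  B8 = {2, 5}
Tree: B1–B2, B2–B3, B3–B4, B4–B5, B5–B6, B6–B7, B7–B8
Every bag has size at most 2, so the width is 2 − 1 = 1 and tw(G) ≤ 1. Since G has at least one edge (e.g. 4–7), it is not an edgeless graph, so tw(G) ≥ 1. The upper and lower bounds meet at 1, so that is the treewidth.

1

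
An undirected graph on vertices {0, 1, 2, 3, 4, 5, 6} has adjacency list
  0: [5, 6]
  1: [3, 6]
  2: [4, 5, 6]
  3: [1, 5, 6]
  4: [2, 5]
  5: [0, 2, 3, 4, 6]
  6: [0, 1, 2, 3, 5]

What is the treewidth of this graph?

2

A width-2 tree decomposition is:
Bags: B1 = {3, 5, 6}  B2 = {2, 5, 6}  B3 = {1, 3, 6}  B4 = {2, 4, 5}  B5 = {0, 5, 6}
Tree: B1–B2, B1–B3, B2–B4, B2–B5
The largest bag has 3 vertices, giving width 2; this decomposition certifies tw(G) ≤ 2. Conversely, {1, 3, 6} is a clique of size 3, and the vertices of any clique must share a bag in every tree decomposition; so some bag has ≥ 3 vertices and tw(G) ≥ 2. The upper and lower bounds meet at 2, so that is the treewidth.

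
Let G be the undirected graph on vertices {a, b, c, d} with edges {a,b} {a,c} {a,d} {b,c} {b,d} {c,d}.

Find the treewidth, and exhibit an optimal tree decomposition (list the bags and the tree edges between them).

Treewidth 3.
Bags: B1 = {a, b, c, d}
Tree: (single bag)

A single bag containing all 4 vertices is trivially a valid decomposition of width 3. Conversely, {a, b, c, d} is a clique of size 4, and the vertices of any clique must share a bag in every tree decomposition; so some bag has ≥ 4 vertices and tw(G) ≥ 3. Combining the bounds, tw(G) = 3.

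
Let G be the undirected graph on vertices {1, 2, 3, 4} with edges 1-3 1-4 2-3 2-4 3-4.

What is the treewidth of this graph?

A width-2 tree decomposition is:
Bags: B1 = {2, 3, 4}  B2 = {1, 3, 4}
Tree: B1–B2
Every bag has size at most 3, so the width is 3 − 1 = 2 and tw(G) ≤ 2. Conversely, {1, 3, 4} is a clique of size 3, and the vertices of any clique must share a bag in every tree decomposition; so some bag has ≥ 3 vertices and tw(G) ≥ 2. Combining the bounds, tw(G) = 2.

2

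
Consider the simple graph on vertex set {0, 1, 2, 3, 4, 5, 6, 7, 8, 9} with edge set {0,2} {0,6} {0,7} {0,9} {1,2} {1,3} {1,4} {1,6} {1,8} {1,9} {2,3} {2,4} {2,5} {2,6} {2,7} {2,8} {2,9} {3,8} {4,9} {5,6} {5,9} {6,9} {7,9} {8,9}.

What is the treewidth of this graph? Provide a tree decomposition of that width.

Treewidth 3.
One such decomposition:
Bags: B1 = {2, 5, 6, 9}  B2 = {1, 2, 6, 9}  B3 = {0, 2, 6, 9}  B4 = {1, 2, 8, 9}  B5 = {1, 2, 4, 9}  B6 = {0, 2, 7, 9}  B7 = {1, 2, 3, 8}
Tree: B1–B2, B1–B3, B2–B4, B4–B5, B3–B6, B4–B7

Each bag holds 4 vertices, so the decomposition has width 3, which upper-bounds the treewidth. For the lower bound, the 4 vertices {0, 2, 6, 9} are pairwise adjacent, and any tree decomposition puts a clique entirely inside one bag — forcing width ≥ 3. The upper and lower bounds meet at 3, so that is the treewidth.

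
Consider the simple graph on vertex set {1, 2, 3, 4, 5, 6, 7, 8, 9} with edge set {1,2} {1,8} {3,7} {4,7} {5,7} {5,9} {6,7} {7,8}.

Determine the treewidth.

1

A width-1 tree decomposition is:
Bags: B1 = {4, 7}  B2 = {7, 8}  B3 = {5, 7}  B4 = {1, 8}  B5 = {6, 7}  B6 = {3, 7}  B7 = {1, 2}  B8 = {5, 9}
Tree: B1–B2, B1–B3, B2–B4, B1–B5, B2–B6, B4–B7, B3–B8
The largest bag has 2 vertices, giving width 1; this decomposition certifies tw(G) ≤ 1. Any graph with an edge has treewidth ≥ 1, and G has the edge 7–4. Combining the bounds, tw(G) = 1.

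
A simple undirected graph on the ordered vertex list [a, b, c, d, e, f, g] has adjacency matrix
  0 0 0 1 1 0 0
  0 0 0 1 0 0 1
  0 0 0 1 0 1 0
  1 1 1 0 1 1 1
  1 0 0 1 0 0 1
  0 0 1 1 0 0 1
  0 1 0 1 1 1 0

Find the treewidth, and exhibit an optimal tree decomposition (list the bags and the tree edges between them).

Treewidth 2.
One such decomposition:
Bags: B1 = {d, f, g}  B2 = {c, d, f}  B3 = {b, d, g}  B4 = {d, e, g}  B5 = {a, d, e}
Tree: B1–B2, B1–B3, B3–B4, B4–B5

Each bag holds 3 vertices, so the decomposition has width 2, which upper-bounds the treewidth. Conversely, {d, e, g} is a clique of size 3, and the vertices of any clique must share a bag in every tree decomposition; so some bag has ≥ 3 vertices and tw(G) ≥ 2. Combining the bounds, tw(G) = 2.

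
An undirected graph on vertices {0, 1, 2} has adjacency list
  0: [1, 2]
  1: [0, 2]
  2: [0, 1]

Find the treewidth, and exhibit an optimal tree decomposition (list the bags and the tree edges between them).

Treewidth 2.
One optimal decomposition is:
Bags: B1 = {0, 1, 2}
Tree: (single bag)

With just one bag of size 3, the width is 3 − 1 = 2, so tw(G) ≤ 2. For the lower bound, the 3 vertices {0, 1, 2} are pairwise adjacent, and any tree decomposition puts a clique entirely inside one bag — forcing width ≥ 2. Combining the bounds, tw(G) = 2.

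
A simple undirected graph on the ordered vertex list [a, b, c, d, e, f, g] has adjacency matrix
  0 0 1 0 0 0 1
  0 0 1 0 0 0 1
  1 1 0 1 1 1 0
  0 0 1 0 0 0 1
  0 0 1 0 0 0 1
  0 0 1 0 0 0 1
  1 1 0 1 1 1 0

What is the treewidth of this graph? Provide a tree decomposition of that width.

The largest bag has 3 vertices, giving width 2; this decomposition certifies tw(G) ≤ 2. The edges c–a–g–b–c form a cycle, so G is not a tree and its treewidth is at least 2. Hence tw(G) = 2 exactly.

Treewidth 2.
Bags: B1 = {a, c, g}  B2 = {b, c, g}  B3 = {c, f, g}  B4 = {c, d, g}  B5 = {c, e, g}
Tree: B1–B2, B2–B3, B3–B4, B4–B5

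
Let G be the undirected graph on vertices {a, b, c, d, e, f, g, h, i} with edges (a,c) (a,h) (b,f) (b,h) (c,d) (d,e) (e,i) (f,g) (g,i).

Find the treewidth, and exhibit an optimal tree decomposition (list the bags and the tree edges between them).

Treewidth 2.
One optimal decomposition is:
Bags: B1 = {d, e, i}  B2 = {d, g, i}  B3 = {d, f, g}  B4 = {b, d, f}  B5 = {b, d, h}  B6 = {a, d, h}  B7 = {a, c, d}
Tree: B1–B2, B2–B3, B3–B4, B4–B5, B5–B6, B6–B7

Every bag has size at most 3, so the width is 3 − 1 = 2 and tw(G) ≤ 2. For the lower bound, G contains the cycle d–e–i–g–f–b–h–a–c–d, so G is not a forest; only forests have treewidth ≤ 1, hence tw(G) ≥ 2. Hence tw(G) = 2 exactly.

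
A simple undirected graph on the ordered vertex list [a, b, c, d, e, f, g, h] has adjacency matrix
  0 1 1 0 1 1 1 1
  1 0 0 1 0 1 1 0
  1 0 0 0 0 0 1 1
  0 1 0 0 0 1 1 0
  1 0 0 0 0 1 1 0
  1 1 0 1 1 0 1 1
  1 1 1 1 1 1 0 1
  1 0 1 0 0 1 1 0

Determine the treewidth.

A width-3 tree decomposition is:
Bags: B1 = {a, b, f, g}  B2 = {a, f, g, h}  B3 = {a, c, g, h}  B4 = {a, e, f, g}  B5 = {b, d, f, g}
Tree: B1–B2, B2–B3, B2–B4, B1–B5
Every bag has size at most 4, so the width is 4 − 1 = 3 and tw(G) ≤ 3. For the lower bound, the 4 vertices {a, c, g, h} are pairwise adjacent, and any tree decomposition puts a clique entirely inside one bag — forcing width ≥ 3. Hence tw(G) = 3 exactly.

3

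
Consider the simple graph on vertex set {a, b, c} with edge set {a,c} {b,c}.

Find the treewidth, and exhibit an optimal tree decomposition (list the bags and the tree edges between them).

Treewidth 1.
One such decomposition:
Bags: B1 = {b, c}  B2 = {a, c}
Tree: B1–B2

Each bag holds 2 vertices, so the decomposition has width 1, which upper-bounds the treewidth. Any graph with an edge has treewidth ≥ 1, and G has the edge b–c. Therefore the treewidth is 1.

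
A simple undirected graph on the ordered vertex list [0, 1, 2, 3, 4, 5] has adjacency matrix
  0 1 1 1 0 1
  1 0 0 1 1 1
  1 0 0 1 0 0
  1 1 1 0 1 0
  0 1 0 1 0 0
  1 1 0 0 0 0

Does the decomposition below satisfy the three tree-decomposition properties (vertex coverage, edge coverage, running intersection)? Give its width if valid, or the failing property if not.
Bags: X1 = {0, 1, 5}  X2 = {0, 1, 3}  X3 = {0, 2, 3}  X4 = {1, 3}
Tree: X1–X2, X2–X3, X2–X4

A tree decomposition must satisfy three properties: every vertex lies in some bag; for every edge, both endpoints lie together in some bag; and for every vertex, the bags containing it form a connected subtree. Here vertex 4 appears in no bag, so the decomposition is invalid.

No — vertex 4 appears in no bag.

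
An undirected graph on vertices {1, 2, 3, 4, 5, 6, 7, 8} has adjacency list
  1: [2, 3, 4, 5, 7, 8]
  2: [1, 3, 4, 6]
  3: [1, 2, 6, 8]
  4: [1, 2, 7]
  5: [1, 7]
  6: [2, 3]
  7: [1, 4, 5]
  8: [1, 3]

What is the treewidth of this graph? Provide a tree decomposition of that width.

Every bag has size at most 3, so the width is 3 − 1 = 2 and tw(G) ≤ 2. For the lower bound, the 3 vertices {1, 3, 8} are pairwise adjacent, and any tree decomposition puts a clique entirely inside one bag — forcing width ≥ 2. Hence tw(G) = 2 exactly.

Treewidth 2.
One such decomposition:
Bags: B1 = {1, 2, 3}  B2 = {1, 2, 4}  B3 = {1, 3, 8}  B4 = {1, 4, 7}  B5 = {1, 5, 7}  B6 = {2, 3, 6}
Tree: B1–B2, B1–B3, B2–B4, B4–B5, B1–B6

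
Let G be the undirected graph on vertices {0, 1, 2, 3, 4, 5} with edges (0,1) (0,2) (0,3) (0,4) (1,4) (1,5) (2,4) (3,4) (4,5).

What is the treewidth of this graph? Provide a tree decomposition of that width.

Each bag holds 3 vertices, so the decomposition has width 2, which upper-bounds the treewidth. For the lower bound, the 3 vertices {0, 1, 4} are pairwise adjacent, and any tree decomposition puts a clique entirely inside one bag — forcing width ≥ 2. The upper and lower bounds meet at 2, so that is the treewidth.

Treewidth 2.
One optimal decomposition is:
Bags: B1 = {0, 1, 4}  B2 = {1, 4, 5}  B3 = {0, 2, 4}  B4 = {0, 3, 4}
Tree: B1–B2, B1–B3, B1–B4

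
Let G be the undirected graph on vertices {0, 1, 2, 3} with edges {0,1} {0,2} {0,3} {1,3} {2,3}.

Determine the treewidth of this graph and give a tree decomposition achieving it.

Every bag has size at most 3, so the width is 3 − 1 = 2 and tw(G) ≤ 2. Conversely, {0, 1, 3} is a clique of size 3, and the vertices of any clique must share a bag in every tree decomposition; so some bag has ≥ 3 vertices and tw(G) ≥ 2. Therefore the treewidth is 2.

Treewidth 2.
One such decomposition:
Bags: B1 = {0, 1, 3}  B2 = {0, 2, 3}
Tree: B1–B2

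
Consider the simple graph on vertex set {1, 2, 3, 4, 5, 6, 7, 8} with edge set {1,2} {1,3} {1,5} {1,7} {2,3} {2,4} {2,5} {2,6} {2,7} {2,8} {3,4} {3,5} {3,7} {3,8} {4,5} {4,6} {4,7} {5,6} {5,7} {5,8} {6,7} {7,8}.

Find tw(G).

A width-4 tree decomposition is:
Bags: B1 = {2, 3, 4, 5, 7}  B2 = {2, 4, 5, 6, 7}  B3 = {1, 2, 3, 5, 7}  B4 = {2, 3, 5, 7, 8}
Tree: B1–B2, B1–B3, B1–B4
Every bag has size at most 5, so the width is 5 − 1 = 4 and tw(G) ≤ 4. On the other hand G contains the 5-clique {2, 3, 5, 7, 8}. A clique must lie in a single bag of any decomposition, so no decomposition can have width below 4. Hence tw(G) = 4 exactly.

4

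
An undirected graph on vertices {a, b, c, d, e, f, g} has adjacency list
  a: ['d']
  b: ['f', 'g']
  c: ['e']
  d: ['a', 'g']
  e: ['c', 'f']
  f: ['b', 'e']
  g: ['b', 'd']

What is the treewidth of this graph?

1

A width-1 tree decomposition is:
Bags: B1 = {c, e}  B2 = {e, f}  B3 = {b, f}  B4 = {b, g}  B5 = {d, g}  B6 = {a, d}
Tree: B1–B2, B2–B3, B3–B4, B4–B5, B5–B6
Each bag holds 2 vertices, so the decomposition has width 1, which upper-bounds the treewidth. G has an edge, so its treewidth is at least 1. Combining the bounds, tw(G) = 1.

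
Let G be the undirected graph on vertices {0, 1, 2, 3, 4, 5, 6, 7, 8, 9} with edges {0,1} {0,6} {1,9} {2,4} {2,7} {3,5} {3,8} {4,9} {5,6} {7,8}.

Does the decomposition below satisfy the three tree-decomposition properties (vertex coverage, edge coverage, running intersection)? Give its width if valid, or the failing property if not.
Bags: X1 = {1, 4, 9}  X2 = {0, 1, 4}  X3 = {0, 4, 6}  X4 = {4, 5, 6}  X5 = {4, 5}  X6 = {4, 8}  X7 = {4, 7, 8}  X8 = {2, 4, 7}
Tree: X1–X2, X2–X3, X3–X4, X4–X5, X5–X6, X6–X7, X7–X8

No — vertex 3 appears in no bag.

A tree decomposition must satisfy three properties: every vertex lies in some bag; for every edge, both endpoints lie together in some bag; and for every vertex, the bags containing it form a connected subtree. Here vertex 3 appears in no bag, so the decomposition is invalid.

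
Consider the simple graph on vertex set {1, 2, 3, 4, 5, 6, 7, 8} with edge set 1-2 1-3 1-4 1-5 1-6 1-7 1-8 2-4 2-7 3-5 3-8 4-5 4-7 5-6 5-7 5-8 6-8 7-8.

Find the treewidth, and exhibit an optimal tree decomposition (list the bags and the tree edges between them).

Every bag has size at most 4, so the width is 4 − 1 = 3 and tw(G) ≤ 3. For the lower bound, the 4 vertices {1, 2, 4, 7} are pairwise adjacent, and any tree decomposition puts a clique entirely inside one bag — forcing width ≥ 3. The upper and lower bounds meet at 3, so that is the treewidth.

Treewidth 3.
One optimal decomposition is:
Bags: B1 = {1, 5, 7, 8}  B2 = {1, 5, 6, 8}  B3 = {1, 4, 5, 7}  B4 = {1, 2, 4, 7}  B5 = {1, 3, 5, 8}
Tree: B1–B2, B1–B3, B3–B4, B1–B5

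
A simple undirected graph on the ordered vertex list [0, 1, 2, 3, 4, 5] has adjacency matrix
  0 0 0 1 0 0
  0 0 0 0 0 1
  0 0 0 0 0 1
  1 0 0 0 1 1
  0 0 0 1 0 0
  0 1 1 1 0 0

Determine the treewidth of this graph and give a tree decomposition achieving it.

Each bag holds 2 vertices, so the decomposition has width 1, which upper-bounds the treewidth. Since G has at least one edge (e.g. 2–5), it is not an edgeless graph, so tw(G) ≥ 1. Therefore the treewidth is 1.

Treewidth 1.
Bags: B1 = {2, 5}  B2 = {3, 5}  B3 = {0, 3}  B4 = {1, 5}  B5 = {3, 4}
Tree: B1–B2, B2–B3, B2–B4, B3–B5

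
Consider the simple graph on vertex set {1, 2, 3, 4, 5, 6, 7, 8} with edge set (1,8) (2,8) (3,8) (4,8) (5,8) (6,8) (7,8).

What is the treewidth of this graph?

A width-1 tree decomposition is:
Bags: B1 = {4, 8}  B2 = {1, 8}  B3 = {7, 8}  B4 = {5, 8}  B5 = {6, 8}  B6 = {2, 8}  B7 = {3, 8}
Tree: B1–B2, B2–B3, B2–B4, B3–B5, B4–B6, B2–B7
Every bag has size at most 2, so the width is 2 − 1 = 1 and tw(G) ≤ 1. Since G has at least one edge (e.g. 4–8), it is not an edgeless graph, so tw(G) ≥ 1. Hence tw(G) = 1 exactly.

1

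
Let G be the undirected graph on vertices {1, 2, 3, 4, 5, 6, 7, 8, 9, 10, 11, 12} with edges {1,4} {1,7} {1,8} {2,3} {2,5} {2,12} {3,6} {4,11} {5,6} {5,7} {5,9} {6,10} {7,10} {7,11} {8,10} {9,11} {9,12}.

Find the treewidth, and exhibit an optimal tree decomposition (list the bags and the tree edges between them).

Every bag has size at most 4, so the width is 4 − 1 = 3 and tw(G) ≤ 3. For the lower bound: the 4 vertex sets {2,3,12}, {9}, {5}, {6,7,10,11} are disjoint, each induces a connected subgraph, and every pair is joined by at least one edge of G. Contracting each set to a single vertex therefore yields K_{4} as a minor, and since treewidth is minor-monotone, tw(G) ≥ tw(K_{4}) = 3. Therefore the treewidth is 3.

Treewidth 3.
Bags: B1 = {2, 3, 9, 12}  B2 = {2, 3, 5, 9}  B3 = {3, 5, 6, 9}  B4 = {5, 6, 9, 11}  B5 = {5, 6, 7, 11}  B6 = {6, 7, 10, 11}  B7 = {4, 7, 10, 11}  B8 = {1, 4, 7, 10}  B9 = {1, 4, 8, 10}
Tree: B1–B2, B2–B3, B3–B4, B4–B5, B5–B6, B6–B7, B7–B8, B8–B9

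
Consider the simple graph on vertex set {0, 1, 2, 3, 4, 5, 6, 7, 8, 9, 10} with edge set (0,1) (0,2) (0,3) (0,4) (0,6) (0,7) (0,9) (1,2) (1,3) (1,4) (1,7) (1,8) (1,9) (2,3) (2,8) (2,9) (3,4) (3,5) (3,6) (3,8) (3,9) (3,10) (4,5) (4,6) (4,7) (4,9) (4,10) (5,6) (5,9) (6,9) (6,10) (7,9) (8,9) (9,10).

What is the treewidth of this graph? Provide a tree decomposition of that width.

The largest bag has 5 vertices, giving width 4; this decomposition certifies tw(G) ≤ 4. Conversely, {1, 2, 3, 8, 9} is a clique of size 5, and the vertices of any clique must share a bag in every tree decomposition; so some bag has ≥ 5 vertices and tw(G) ≥ 4. The upper and lower bounds meet at 4, so that is the treewidth.

Treewidth 4.
Bags: B1 = {0, 1, 2, 3, 9}  B2 = {0, 1, 3, 4, 9}  B3 = {0, 1, 4, 7, 9}  B4 = {0, 3, 4, 6, 9}  B5 = {3, 4, 5, 6, 9}  B6 = {3, 4, 6, 9, 10}  B7 = {1, 2, 3, 8, 9}
Tree: B1–B2, B2–B3, B2–B4, B4–B5, B4–B6, B1–B7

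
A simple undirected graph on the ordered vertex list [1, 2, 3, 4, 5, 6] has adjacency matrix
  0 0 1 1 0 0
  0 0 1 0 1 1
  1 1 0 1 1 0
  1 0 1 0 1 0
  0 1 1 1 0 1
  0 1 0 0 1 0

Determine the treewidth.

2

A width-2 tree decomposition is:
Bags: B1 = {3, 4, 5}  B2 = {2, 3, 5}  B3 = {2, 5, 6}  B4 = {1, 3, 4}
Tree: B1–B2, B2–B3, B1–B4
Every bag has size at most 3, so the width is 3 − 1 = 2 and tw(G) ≤ 2. For the lower bound, the 3 vertices {2, 3, 5} are pairwise adjacent, and any tree decomposition puts a clique entirely inside one bag — forcing width ≥ 2. The upper and lower bounds meet at 2, so that is the treewidth.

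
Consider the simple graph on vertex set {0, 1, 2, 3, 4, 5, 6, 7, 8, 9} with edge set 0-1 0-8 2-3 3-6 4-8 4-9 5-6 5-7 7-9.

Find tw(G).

1

A width-1 tree decomposition is:
Bags: B1 = {2, 3}  B2 = {3, 6}  B3 = {5, 6}  B4 = {5, 7}  B5 = {7, 9}  B6 = {4, 9}  B7 = {4, 8}  B8 = {0, 8}  B9 = {0, 1}
Tree: B1–B2, B2–B3, B3–B4, B4–B5, B5–B6, B6–B7, B7–B8, B8–B9
Every bag has size at most 2, so the width is 2 − 1 = 1 and tw(G) ≤ 1. Since G has at least one edge (e.g. 2–3), it is not an edgeless graph, so tw(G) ≥ 1. Combining the bounds, tw(G) = 1.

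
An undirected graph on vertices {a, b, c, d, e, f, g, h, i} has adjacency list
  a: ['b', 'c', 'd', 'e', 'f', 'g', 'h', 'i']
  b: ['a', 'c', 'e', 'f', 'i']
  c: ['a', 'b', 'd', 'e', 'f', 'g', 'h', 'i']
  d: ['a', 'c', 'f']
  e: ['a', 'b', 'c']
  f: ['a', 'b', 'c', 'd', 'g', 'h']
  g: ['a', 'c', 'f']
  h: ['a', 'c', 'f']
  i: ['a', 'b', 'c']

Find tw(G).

3

A width-3 tree decomposition is:
Bags: B1 = {a, c, f, g}  B2 = {a, b, c, f}  B3 = {a, b, c, e}  B4 = {a, c, d, f}  B5 = {a, b, c, i}  B6 = {a, c, f, h}
Tree: B1–B2, B2–B3, B2–B4, B2–B5, B4–B6
The largest bag has 4 vertices, giving width 3; this decomposition certifies tw(G) ≤ 3. Conversely, {a, b, c, e} is a clique of size 4, and the vertices of any clique must share a bag in every tree decomposition; so some bag has ≥ 4 vertices and tw(G) ≥ 3. Hence tw(G) = 3 exactly.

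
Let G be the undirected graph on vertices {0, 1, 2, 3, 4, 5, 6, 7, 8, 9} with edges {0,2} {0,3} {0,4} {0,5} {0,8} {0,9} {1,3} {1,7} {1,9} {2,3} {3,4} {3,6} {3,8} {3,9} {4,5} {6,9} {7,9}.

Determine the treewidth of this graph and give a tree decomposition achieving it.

The largest bag has 3 vertices, giving width 2; this decomposition certifies tw(G) ≤ 2. Conversely, {0, 3, 8} is a clique of size 3, and the vertices of any clique must share a bag in every tree decomposition; so some bag has ≥ 3 vertices and tw(G) ≥ 2. Therefore the treewidth is 2.

Treewidth 2.
One optimal decomposition is:
Bags: B1 = {1, 3, 9}  B2 = {0, 3, 9}  B3 = {0, 3, 8}  B4 = {3, 6, 9}  B5 = {1, 7, 9}  B6 = {0, 2, 3}  B7 = {0, 3, 4}  B8 = {0, 4, 5}
Tree: B1–B2, B2–B3, B1–B4, B1–B5, B3–B6, B2–B7, B7–B8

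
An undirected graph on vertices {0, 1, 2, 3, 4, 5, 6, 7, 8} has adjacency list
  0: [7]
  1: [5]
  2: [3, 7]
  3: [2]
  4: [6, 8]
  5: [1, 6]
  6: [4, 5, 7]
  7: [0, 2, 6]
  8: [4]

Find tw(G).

A width-1 tree decomposition is:
Bags: B1 = {5, 6}  B2 = {6, 7}  B3 = {2, 7}  B4 = {2, 3}  B5 = {0, 7}  B6 = {1, 5}  B7 = {4, 6}  B8 = {4, 8}
Tree: B1–B2, B2–B3, B3–B4, B3–B5, B1–B6, B1–B7, B7–B8
The largest bag has 2 vertices, giving width 1; this decomposition certifies tw(G) ≤ 1. Any graph with an edge has treewidth ≥ 1, and G has the edge 5–6. Hence tw(G) = 1 exactly.

1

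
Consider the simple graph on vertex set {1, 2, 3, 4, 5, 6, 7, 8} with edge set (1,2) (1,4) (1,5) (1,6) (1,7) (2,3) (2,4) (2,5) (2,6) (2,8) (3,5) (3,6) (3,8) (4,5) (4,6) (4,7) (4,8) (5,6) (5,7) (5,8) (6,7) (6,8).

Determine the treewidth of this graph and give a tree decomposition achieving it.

Each bag holds 5 vertices, so the decomposition has width 4, which upper-bounds the treewidth. For the lower bound, the 5 vertices {2, 3, 5, 6, 8} are pairwise adjacent, and any tree decomposition puts a clique entirely inside one bag — forcing width ≥ 4. Hence tw(G) = 4 exactly.

Treewidth 4.
One such decomposition:
Bags: B1 = {1, 2, 4, 5, 6}  B2 = {2, 4, 5, 6, 8}  B3 = {2, 3, 5, 6, 8}  B4 = {1, 4, 5, 6, 7}
Tree: B1–B2, B2–B3, B1–B4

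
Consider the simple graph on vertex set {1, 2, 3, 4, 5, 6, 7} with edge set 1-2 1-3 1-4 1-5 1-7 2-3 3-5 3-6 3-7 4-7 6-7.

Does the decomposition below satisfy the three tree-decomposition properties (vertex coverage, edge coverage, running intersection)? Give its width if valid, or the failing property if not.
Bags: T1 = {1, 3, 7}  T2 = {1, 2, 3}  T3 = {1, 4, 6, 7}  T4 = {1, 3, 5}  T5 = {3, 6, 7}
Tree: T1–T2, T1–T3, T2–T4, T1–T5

No — bags containing vertex 6 are not connected in the tree.

A tree decomposition must satisfy three properties: every vertex lies in some bag; for every edge, both endpoints lie together in some bag; and for every vertex, the bags containing it form a connected subtree. Here bags containing vertex 6 are not connected in the tree, so the decomposition is invalid.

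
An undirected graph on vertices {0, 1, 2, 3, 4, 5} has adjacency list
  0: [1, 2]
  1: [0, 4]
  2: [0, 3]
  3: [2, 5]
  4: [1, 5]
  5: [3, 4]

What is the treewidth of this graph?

A width-2 tree decomposition is:
Bags: B1 = {0, 1, 4}  B2 = {0, 4, 5}  B3 = {0, 3, 5}  B4 = {0, 2, 3}
Tree: B1–B2, B2–B3, B3–B4
Each bag holds 3 vertices, so the decomposition has width 2, which upper-bounds the treewidth. The edges 0–1–4–5–3–2–0 form a cycle, so G is not a tree and its treewidth is at least 2. Combining the bounds, tw(G) = 2.

2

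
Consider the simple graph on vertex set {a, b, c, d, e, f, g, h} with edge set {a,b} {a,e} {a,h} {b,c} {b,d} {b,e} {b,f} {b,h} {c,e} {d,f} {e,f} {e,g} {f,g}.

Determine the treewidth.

A width-2 tree decomposition is:
Bags: B1 = {a, b, h}  B2 = {a, b, e}  B3 = {b, e, f}  B4 = {e, f, g}  B5 = {b, c, e}  B6 = {b, d, f}
Tree: B1–B2, B2–B3, B3–B4, B2–B5, B3–B6
The largest bag has 3 vertices, giving width 2; this decomposition certifies tw(G) ≤ 2. On the other hand G contains the 3-clique {e, f, g}. A clique must lie in a single bag of any decomposition, so no decomposition can have width below 2. Hence tw(G) = 2 exactly.

2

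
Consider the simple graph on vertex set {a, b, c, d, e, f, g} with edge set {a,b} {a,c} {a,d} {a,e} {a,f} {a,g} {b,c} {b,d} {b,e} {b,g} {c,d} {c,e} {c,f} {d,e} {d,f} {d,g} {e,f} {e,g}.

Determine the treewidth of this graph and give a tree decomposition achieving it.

Treewidth 4.
One optimal decomposition is:
Bags: B1 = {a, c, d, e, f}  B2 = {a, b, c, d, e}  B3 = {a, b, d, e, g}
Tree: B1–B2, B2–B3

The largest bag has 5 vertices, giving width 4; this decomposition certifies tw(G) ≤ 4. Conversely, {a, b, d, e, g} is a clique of size 5, and the vertices of any clique must share a bag in every tree decomposition; so some bag has ≥ 5 vertices and tw(G) ≥ 4. Combining the bounds, tw(G) = 4.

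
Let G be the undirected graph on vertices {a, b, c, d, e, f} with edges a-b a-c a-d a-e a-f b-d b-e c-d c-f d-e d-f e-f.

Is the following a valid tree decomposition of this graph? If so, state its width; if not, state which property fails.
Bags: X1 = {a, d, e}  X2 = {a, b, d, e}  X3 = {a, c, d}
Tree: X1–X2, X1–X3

A tree decomposition must satisfy three properties: every vertex lies in some bag; for every edge, both endpoints lie together in some bag; and for every vertex, the bags containing it form a connected subtree. Here vertex f appears in no bag, so the decomposition is invalid.

No — vertex f appears in no bag.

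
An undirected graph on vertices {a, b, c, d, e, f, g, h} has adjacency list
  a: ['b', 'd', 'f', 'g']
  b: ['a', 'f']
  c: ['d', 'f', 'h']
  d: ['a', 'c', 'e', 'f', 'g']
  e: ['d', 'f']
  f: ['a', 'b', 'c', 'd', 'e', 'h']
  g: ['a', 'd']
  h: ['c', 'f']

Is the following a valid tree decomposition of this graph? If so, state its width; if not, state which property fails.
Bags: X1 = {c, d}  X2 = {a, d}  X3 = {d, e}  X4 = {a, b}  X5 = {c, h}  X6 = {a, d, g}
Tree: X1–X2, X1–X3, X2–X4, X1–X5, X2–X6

No — vertex f appears in no bag.

A tree decomposition must satisfy three properties: every vertex lies in some bag; for every edge, both endpoints lie together in some bag; and for every vertex, the bags containing it form a connected subtree. Here vertex f appears in no bag, so the decomposition is invalid.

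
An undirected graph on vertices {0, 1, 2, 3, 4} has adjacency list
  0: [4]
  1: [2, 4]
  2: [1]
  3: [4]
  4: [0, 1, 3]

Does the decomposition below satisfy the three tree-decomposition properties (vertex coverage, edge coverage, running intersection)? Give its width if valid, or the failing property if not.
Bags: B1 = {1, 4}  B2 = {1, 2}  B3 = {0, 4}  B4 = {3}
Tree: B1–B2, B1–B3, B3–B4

No — edge (4,3) lies in no bag.

A tree decomposition must satisfy three properties: every vertex lies in some bag; for every edge, both endpoints lie together in some bag; and for every vertex, the bags containing it form a connected subtree. Here edge (4,3) lies in no bag, so the decomposition is invalid.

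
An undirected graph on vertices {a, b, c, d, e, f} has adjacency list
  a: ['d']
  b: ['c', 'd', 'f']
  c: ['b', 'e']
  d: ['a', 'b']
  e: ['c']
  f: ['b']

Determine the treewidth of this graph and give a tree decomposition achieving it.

Each bag holds 2 vertices, so the decomposition has width 1, which upper-bounds the treewidth. Since G has at least one edge (e.g. b–c), it is not an edgeless graph, so tw(G) ≥ 1. Hence tw(G) = 1 exactly.

Treewidth 1.
One optimal decomposition is:
Bags: B1 = {b, c}  B2 = {c, e}  B3 = {b, f}  B4 = {b, d}  B5 = {a, d}
Tree: B1–B2, B1–B3, B3–B4, B4–B5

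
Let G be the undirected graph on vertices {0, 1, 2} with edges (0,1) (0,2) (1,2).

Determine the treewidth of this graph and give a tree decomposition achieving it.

Treewidth 2.
Bags: B1 = {0, 1, 2}
Tree: (single bag)

A single bag containing all 3 vertices is trivially a valid decomposition of width 2. Conversely, {0, 1, 2} is a clique of size 3, and the vertices of any clique must share a bag in every tree decomposition; so some bag has ≥ 3 vertices and tw(G) ≥ 2. Hence tw(G) = 2 exactly.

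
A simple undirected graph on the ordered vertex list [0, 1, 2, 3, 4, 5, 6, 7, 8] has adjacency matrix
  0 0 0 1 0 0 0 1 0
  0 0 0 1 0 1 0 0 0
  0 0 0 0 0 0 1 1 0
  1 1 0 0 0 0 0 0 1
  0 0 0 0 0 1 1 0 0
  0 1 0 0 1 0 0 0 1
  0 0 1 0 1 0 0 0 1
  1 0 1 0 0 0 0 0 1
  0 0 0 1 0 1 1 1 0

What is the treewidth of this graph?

A width-3 tree decomposition is:
Bags: B1 = {2, 4, 5, 6}  B2 = {2, 5, 6, 8}  B3 = {2, 5, 7, 8}  B4 = {1, 5, 7, 8}  B5 = {1, 3, 7, 8}  B6 = {0, 1, 3, 7}
Tree: B1–B2, B2–B3, B3–B4, B4–B5, B5–B6
Each bag holds 4 vertices, so the decomposition has width 3, which upper-bounds the treewidth. For the lower bound: the 4 vertex sets {2,4,6}, {5}, {8}, {0,1,3,7} are disjoint, each induces a connected subgraph, and every pair is joined by at least one edge of G. Contracting each set to a single vertex therefore yields K_{4} as a minor, and since treewidth is minor-monotone, tw(G) ≥ tw(K_{4}) = 3. Hence tw(G) = 3 exactly.

3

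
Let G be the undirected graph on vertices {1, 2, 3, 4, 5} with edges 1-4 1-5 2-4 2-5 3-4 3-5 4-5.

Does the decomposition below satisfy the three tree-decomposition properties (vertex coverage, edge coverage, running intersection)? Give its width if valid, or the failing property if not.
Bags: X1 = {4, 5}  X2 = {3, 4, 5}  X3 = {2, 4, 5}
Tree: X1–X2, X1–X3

No — vertex 1 appears in no bag.

A tree decomposition must satisfy three properties: every vertex lies in some bag; for every edge, both endpoints lie together in some bag; and for every vertex, the bags containing it form a connected subtree. Here vertex 1 appears in no bag, so the decomposition is invalid.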